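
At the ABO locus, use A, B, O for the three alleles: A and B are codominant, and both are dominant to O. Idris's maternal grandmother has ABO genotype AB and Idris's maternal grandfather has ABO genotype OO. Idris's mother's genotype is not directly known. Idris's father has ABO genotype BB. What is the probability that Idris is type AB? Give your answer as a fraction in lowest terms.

1/4

Idris's mother's ABO genotype from AB × OO: 1/2 AO, 1/2 BO.
Crossing each possibility with the father BB and summing P(type AB): 1/2·1/2 + 1/2·0 = 1/4.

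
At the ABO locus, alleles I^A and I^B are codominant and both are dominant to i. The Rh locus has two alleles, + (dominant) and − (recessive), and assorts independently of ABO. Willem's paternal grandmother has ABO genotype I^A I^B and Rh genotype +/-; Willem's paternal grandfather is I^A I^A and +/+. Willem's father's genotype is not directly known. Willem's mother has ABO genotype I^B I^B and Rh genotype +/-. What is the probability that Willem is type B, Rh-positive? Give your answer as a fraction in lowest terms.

Willem's father's ABO genotype from I^A I^B × I^A I^A: 1/2 I^A I^A, 1/2 I^A I^B.
Crossing each possibility with the mother I^B I^B and summing P(type B): 1/2·0 + 1/2·1/2 = 1/4.
Similarly for Rh via the father's Rh distribution: P(Rh+) = 7/8.
Independent loci: 1/4 × 7/8 = 7/32.

7/32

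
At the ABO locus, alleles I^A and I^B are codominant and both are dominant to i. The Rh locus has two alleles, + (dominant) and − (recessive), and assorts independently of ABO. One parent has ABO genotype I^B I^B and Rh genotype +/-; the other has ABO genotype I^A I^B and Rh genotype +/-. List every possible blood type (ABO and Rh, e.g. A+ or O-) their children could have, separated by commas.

Gametes from I^B I^B × I^A I^B give offspring ABO genotypes I^A I^B, I^B I^B, i.e. phenotypes B, AB.
Rh cross +/- × +/- → phenotypes Rh+, Rh-.
Combining independently: B+, B-, AB+, AB-.

B+, B-, AB+, AB-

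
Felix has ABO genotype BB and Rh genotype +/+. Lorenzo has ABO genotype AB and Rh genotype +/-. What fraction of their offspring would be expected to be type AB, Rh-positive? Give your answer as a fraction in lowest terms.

1/2

ABO cross BB × AB → offspring phenotypes: 1/2 B, 1/2 AB.
Rh cross +/+ × +/- → 1 Rh+.
Independent loci: P(type AB, Rh-positive) = 1/2 × 1 = 1/2.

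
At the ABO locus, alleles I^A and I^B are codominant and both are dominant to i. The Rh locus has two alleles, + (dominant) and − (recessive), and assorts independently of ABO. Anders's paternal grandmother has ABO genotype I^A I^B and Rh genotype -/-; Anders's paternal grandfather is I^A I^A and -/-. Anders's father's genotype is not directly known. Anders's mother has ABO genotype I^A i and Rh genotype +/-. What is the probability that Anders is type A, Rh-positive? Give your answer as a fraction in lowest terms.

3/8

Anders's father's ABO genotype from I^A I^B × I^A I^A: 1/2 I^A I^A, 1/2 I^A I^B.
Crossing each possibility with the mother I^A i and summing P(type A): 1/2·1 + 1/2·1/2 = 3/4.
Similarly for Rh via the father's Rh distribution: P(Rh+) = 1/2.
Independent loci: 3/4 × 1/2 = 3/8.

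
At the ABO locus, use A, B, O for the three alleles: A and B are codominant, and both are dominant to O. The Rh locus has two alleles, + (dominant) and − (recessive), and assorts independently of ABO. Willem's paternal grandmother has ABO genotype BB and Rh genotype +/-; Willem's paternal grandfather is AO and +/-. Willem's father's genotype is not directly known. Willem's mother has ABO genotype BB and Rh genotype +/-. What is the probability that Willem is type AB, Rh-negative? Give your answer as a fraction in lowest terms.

1/16

Willem's father's ABO genotype from BB × AO: 1/2 AB, 1/2 BO.
Crossing each possibility with the mother BB and summing P(type AB): 1/2·1/2 + 1/2·0 = 1/4.
Similarly for Rh via the father's Rh distribution: P(Rh-) = 1/4.
Independent loci: 1/4 × 1/4 = 1/16.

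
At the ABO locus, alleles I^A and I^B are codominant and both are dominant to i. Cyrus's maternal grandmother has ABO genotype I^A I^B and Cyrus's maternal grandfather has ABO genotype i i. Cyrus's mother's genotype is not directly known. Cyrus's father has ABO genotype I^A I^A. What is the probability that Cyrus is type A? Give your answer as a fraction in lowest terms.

Cyrus's mother's ABO genotype from I^A I^B × i i: 1/2 I^A i, 1/2 I^B i.
Crossing each possibility with the father I^A I^A and summing P(type A): 1/2·1 + 1/2·1/2 = 3/4.

3/4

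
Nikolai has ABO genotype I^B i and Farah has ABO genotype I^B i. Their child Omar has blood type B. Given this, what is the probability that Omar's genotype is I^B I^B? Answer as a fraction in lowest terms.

Cross I^B i × I^B i → 1/4 I^B I^B, 1/2 I^B i, 1/4 i i.
Type-B genotypes among offspring: I^B I^B (1/4), I^B i (1/2); total 3/4.
P(I^B I^B | type B) = (1/4) / (3/4) = 1/3.

1/3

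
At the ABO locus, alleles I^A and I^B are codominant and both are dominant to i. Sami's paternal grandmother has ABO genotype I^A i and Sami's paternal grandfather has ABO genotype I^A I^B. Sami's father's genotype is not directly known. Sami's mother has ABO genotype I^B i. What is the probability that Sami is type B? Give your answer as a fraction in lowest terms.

Sami's father's ABO genotype from I^A i × I^A I^B: 1/4 I^A I^A, 1/4 I^A I^B, 1/4 I^A i, 1/4 I^B i.
Crossing each possibility with the mother I^B i and summing P(type B): 1/4·0 + 1/4·1/2 + 1/4·1/4 + 1/4·3/4 = 3/8.

3/8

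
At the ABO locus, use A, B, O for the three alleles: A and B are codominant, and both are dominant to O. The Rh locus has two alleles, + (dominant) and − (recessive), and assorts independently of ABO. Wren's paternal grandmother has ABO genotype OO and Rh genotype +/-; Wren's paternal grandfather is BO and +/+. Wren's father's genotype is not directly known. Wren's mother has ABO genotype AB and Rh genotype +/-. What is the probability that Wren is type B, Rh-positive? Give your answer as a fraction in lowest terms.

7/16

Wren's father's ABO genotype from OO × BO: 1/2 BO, 1/2 OO.
Crossing each possibility with the mother AB and summing P(type B): 1/2·1/2 + 1/2·1/2 = 1/2.
Similarly for Rh via the father's Rh distribution: P(Rh+) = 7/8.
Independent loci: 1/2 × 7/8 = 7/16.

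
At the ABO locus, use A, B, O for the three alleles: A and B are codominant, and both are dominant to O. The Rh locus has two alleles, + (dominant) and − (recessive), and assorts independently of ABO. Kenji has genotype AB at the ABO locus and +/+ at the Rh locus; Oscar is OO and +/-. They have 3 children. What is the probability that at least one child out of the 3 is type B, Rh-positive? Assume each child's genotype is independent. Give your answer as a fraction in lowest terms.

7/8

ABO cross AB × OO → 1/2 A, 1/2 B.
Rh cross +/+ × +/- → 1 Rh+; so P(type B, Rh-positive) = 1/2 × 1 = 1/2 per child.
P(none) = (1/2)^3 = 1/8; P(at least one) = 1 − 1/8 = 7/8.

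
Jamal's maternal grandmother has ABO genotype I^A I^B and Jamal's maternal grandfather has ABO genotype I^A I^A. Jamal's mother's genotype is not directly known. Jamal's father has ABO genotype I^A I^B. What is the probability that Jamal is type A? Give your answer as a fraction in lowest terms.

3/8

Jamal's mother's ABO genotype from I^A I^B × I^A I^A: 1/2 I^A I^A, 1/2 I^A I^B.
Crossing each possibility with the father I^A I^B and summing P(type A): 1/2·1/2 + 1/2·1/4 = 3/8.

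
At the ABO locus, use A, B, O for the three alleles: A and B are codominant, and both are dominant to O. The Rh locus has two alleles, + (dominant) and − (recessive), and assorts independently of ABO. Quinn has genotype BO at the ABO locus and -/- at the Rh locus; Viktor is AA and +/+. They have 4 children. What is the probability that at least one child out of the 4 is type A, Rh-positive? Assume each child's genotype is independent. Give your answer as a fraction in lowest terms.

15/16

ABO cross BO × AA → 1/2 A, 1/2 AB.
Rh cross -/- × +/+ → 1 Rh+; so P(type A, Rh-positive) = 1/2 × 1 = 1/2 per child.
P(none) = (1/2)^4 = 1/16; P(at least one) = 1 − 1/16 = 15/16.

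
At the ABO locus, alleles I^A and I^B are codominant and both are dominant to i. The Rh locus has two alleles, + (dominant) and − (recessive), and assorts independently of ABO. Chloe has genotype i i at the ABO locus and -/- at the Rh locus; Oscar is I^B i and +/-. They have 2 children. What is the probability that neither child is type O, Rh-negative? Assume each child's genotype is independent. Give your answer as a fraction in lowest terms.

9/16

ABO cross i i × I^B i → 1/2 O, 1/2 B.
Rh cross -/- × +/- → 1/2 Rh+, 1/2 Rh-; so P(type O, Rh-negative) = 1/2 × 1/2 = 1/4 per child.
P(not type O, Rh-negative) = 3/4 for one child; (3/4)^2 = 9/16.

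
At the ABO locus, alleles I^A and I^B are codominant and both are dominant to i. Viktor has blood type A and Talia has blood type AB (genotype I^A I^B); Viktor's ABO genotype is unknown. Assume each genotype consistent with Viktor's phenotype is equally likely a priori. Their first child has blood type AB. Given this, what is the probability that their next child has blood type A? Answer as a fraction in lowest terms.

Possible genotypes: Viktor ∈ {I^A I^A, I^A i}; Talia ∈ {I^A I^B}.
Weight each parental genotype pair by prior × P(type-AB child):
  I^A I^A × I^A I^B: posterior weight 2/3; P(next child type A) = 1/2.
  I^A i × I^A I^B: posterior weight 1/3; P(next child type A) = 1/2.
Weighted sum = 1/2.

1/2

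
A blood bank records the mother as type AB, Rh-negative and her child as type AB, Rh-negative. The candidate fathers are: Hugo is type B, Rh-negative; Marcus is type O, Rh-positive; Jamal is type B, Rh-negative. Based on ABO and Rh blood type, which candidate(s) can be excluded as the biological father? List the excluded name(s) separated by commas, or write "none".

Marcus

A candidate is excluded only if no genotype consistent with his phenotype could produce a type AB, Rh-negative child with a type AB, Rh-negative mother.
Marcus (type O, Rh+): no genotype consistent with that phenotype can produce a type-AB Rh- child with a type-AB mother.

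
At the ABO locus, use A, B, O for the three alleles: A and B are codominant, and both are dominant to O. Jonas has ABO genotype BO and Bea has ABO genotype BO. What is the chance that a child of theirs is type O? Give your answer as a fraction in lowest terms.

ABO cross BO × BO → offspring phenotypes: 1/4 O, 3/4 B.
So P(type O) = 1/4.

1/4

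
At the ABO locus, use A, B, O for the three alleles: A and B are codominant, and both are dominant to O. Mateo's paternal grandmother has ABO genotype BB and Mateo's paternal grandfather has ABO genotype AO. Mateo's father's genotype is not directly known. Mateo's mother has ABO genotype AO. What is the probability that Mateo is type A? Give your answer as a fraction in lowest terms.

3/8

Mateo's father's ABO genotype from BB × AO: 1/2 AB, 1/2 BO.
Crossing each possibility with the mother AO and summing P(type A): 1/2·1/2 + 1/2·1/4 = 3/8.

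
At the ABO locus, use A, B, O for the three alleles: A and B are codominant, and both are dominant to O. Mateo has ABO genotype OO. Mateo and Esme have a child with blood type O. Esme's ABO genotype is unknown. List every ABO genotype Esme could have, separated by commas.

For each candidate genotype of Esme, check whether crossing it with OO can produce every observed child phenotype.
  AA → possible child types {A} ✗
  AB → possible child types {A, B} ✗
  AO → possible child types {O, A} ✓
  BB → possible child types {B} ✗
  BO → possible child types {O, B} ✓
  OO → possible child types {O} ✓

AO, BO, OO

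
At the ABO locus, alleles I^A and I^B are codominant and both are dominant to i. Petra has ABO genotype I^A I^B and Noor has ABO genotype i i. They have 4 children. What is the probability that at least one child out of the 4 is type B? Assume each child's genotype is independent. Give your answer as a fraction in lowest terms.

ABO cross I^A I^B × i i → 1/2 A, 1/2 B.
So P(type B) = 1/2 per child.
P(none) = (1/2)^4 = 1/16; P(at least one) = 1 − 1/16 = 15/16.

15/16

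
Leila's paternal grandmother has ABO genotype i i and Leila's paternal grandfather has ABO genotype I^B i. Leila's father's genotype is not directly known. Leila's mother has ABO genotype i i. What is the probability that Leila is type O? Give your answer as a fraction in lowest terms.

3/4

Leila's father's ABO genotype from i i × I^B i: 1/2 I^B i, 1/2 i i.
Crossing each possibility with the mother i i and summing P(type O): 1/2·1/2 + 1/2·1 = 3/4.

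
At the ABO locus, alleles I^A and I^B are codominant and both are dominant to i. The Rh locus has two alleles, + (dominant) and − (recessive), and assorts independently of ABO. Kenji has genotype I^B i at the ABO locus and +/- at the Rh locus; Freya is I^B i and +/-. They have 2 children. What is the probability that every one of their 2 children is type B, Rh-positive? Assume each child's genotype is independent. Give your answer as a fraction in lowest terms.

ABO cross I^B i × I^B i → 1/4 O, 3/4 B.
Rh cross +/- × +/- → 3/4 Rh+, 1/4 Rh-; so P(type B, Rh-positive) = 3/4 × 3/4 = 9/16 per child.
All 2 independent: (9/16)^2 = 81/256.

81/256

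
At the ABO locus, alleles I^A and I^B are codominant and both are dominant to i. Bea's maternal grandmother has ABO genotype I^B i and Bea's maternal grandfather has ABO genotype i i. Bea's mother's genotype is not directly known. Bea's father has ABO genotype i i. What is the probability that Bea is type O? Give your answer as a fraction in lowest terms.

Bea's mother's ABO genotype from I^B i × i i: 1/2 I^B i, 1/2 i i.
Crossing each possibility with the father i i and summing P(type O): 1/2·1/2 + 1/2·1 = 3/4.

3/4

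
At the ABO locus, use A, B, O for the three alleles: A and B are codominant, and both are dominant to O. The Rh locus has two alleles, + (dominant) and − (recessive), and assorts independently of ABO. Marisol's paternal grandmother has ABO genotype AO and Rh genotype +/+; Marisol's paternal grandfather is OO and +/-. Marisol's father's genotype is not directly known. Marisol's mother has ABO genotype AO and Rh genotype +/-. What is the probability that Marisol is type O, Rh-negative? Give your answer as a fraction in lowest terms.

Marisol's father's ABO genotype from AO × OO: 1/2 AO, 1/2 OO.
Crossing each possibility with the mother AO and summing P(type O): 1/2·1/4 + 1/2·1/2 = 3/8.
Similarly for Rh via the father's Rh distribution: P(Rh-) = 1/8.
Independent loci: 3/8 × 1/8 = 3/64.

3/64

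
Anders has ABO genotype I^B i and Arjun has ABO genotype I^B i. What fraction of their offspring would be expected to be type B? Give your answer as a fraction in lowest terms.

ABO cross I^B i × I^B i → offspring phenotypes: 1/4 O, 3/4 B.
So P(type B) = 3/4.

3/4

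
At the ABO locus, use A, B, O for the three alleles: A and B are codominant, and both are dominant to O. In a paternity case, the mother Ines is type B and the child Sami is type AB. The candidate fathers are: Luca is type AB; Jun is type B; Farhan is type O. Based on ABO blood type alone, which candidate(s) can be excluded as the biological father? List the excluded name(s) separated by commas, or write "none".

A candidate is excluded only if no genotype consistent with his phenotype could produce a type AB child with a type B mother.
Jun (type B): no genotype consistent with that phenotype can produce a type-AB child with a type-B mother.
Farhan (type O): no genotype consistent with that phenotype can produce a type-AB child with a type-B mother.

Jun, Farhan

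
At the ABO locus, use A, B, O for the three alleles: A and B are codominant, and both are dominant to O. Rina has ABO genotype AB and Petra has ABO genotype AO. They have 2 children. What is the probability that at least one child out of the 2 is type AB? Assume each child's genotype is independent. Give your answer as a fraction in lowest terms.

ABO cross AB × AO → 1/2 A, 1/4 B, 1/4 AB.
So P(type AB) = 1/4 per child.
P(none) = (3/4)^2 = 9/16; P(at least one) = 1 − 9/16 = 7/16.

7/16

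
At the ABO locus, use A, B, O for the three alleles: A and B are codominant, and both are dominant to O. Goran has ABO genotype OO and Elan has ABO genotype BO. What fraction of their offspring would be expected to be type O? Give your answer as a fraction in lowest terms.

1/2

ABO cross OO × BO → offspring phenotypes: 1/2 O, 1/2 B.
So P(type O) = 1/2.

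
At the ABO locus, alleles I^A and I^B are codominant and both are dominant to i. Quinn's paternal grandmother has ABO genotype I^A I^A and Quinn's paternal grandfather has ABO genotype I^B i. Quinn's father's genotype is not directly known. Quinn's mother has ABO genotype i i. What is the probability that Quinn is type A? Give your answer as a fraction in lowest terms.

Quinn's father's ABO genotype from I^A I^A × I^B i: 1/2 I^A I^B, 1/2 I^A i.
Crossing each possibility with the mother i i and summing P(type A): 1/2·1/2 + 1/2·1/2 = 1/2.

1/2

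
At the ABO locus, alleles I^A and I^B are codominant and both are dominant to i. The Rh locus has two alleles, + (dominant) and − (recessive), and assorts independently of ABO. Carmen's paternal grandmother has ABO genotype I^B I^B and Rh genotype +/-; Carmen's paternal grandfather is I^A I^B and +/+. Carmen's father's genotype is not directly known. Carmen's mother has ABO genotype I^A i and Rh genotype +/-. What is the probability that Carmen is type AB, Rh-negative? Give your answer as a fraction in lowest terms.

3/64

Carmen's father's ABO genotype from I^B I^B × I^A I^B: 1/2 I^A I^B, 1/2 I^B I^B.
Crossing each possibility with the mother I^A i and summing P(type AB): 1/2·1/4 + 1/2·1/2 = 3/8.
Similarly for Rh via the father's Rh distribution: P(Rh-) = 1/8.
Independent loci: 3/8 × 1/8 = 3/64.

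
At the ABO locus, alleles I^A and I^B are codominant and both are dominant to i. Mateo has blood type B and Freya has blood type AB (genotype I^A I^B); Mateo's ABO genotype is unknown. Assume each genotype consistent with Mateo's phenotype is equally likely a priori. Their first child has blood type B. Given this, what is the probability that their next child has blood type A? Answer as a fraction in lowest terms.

Possible genotypes: Mateo ∈ {I^B I^B, I^B i}; Freya ∈ {I^A I^B}.
Weight each parental genotype pair by prior × P(type-B child):
  I^B I^B × I^A I^B: posterior weight 1/2; P(next child type A) = 0.
  I^B i × I^A I^B: posterior weight 1/2; P(next child type A) = 1/4.
Weighted sum = 1/8.

1/8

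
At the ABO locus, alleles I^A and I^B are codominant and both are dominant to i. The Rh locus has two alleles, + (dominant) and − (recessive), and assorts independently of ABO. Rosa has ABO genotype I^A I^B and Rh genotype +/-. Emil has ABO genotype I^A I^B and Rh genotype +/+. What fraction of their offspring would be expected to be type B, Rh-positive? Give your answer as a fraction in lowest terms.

1/4

ABO cross I^A I^B × I^A I^B → offspring phenotypes: 1/4 A, 1/4 B, 1/2 AB.
Rh cross +/- × +/+ → 1 Rh+.
Independent loci: P(type B, Rh-positive) = 1/4 × 1 = 1/4.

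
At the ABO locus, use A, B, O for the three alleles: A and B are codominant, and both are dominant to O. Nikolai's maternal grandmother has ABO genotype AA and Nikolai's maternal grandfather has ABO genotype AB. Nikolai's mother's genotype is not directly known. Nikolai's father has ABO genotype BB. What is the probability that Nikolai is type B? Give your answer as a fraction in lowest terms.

Nikolai's mother's ABO genotype from AA × AB: 1/2 AA, 1/2 AB.
Crossing each possibility with the father BB and summing P(type B): 1/2·0 + 1/2·1/2 = 1/4.

1/4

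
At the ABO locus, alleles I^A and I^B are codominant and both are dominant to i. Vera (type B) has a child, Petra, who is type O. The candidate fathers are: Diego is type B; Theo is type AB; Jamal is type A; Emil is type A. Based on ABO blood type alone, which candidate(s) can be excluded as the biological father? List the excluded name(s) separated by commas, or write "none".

A candidate is excluded only if no genotype consistent with his phenotype could produce a type O child with a type B mother.
Theo (type AB): no genotype consistent with that phenotype can produce a type-O child with a type-B mother.

Theo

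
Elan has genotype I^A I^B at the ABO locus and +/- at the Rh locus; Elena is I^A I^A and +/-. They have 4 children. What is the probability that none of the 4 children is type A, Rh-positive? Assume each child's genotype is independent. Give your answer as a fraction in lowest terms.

ABO cross I^A I^B × I^A I^A → 1/2 A, 1/2 AB.
Rh cross +/- × +/- → 3/4 Rh+, 1/4 Rh-; so P(type A, Rh-positive) = 1/2 × 3/4 = 3/8 per child.
P(not type A, Rh-positive) = 5/8 for one child; (5/8)^4 = 625/4096.

625/4096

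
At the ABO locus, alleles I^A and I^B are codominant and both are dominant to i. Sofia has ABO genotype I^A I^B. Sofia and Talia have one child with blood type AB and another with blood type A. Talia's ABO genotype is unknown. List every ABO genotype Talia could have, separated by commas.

I^A I^A, I^A I^B, I^A i, I^B i

For each candidate genotype of Talia, check whether crossing it with I^A I^B can produce every observed child phenotype.
  I^A I^A → possible child types {A, AB} ✓
  I^A I^B → possible child types {A, B, AB} ✓
  I^A i → possible child types {A, B, AB} ✓
  I^B I^B → possible child types {B, AB} ✗
  I^B i → possible child types {A, B, AB} ✓
  i i → possible child types {A, B} ✗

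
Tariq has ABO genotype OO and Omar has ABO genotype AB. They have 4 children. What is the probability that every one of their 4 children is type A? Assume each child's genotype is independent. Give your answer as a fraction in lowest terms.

1/16

ABO cross OO × AB → 1/2 A, 1/2 B.
So P(type A) = 1/2 per child.
All 4 independent: (1/2)^4 = 1/16.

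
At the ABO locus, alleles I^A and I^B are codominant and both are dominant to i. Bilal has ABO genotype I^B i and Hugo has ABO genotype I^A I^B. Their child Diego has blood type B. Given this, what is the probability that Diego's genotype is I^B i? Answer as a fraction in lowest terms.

1/2

Cross I^B i × I^A I^B → 1/4 I^A I^B, 1/4 I^A i, 1/4 I^B I^B, 1/4 I^B i.
Type-B genotypes among offspring: I^B I^B (1/4), I^B i (1/4); total 1/2.
P(I^B i | type B) = (1/4) / (1/2) = 1/2.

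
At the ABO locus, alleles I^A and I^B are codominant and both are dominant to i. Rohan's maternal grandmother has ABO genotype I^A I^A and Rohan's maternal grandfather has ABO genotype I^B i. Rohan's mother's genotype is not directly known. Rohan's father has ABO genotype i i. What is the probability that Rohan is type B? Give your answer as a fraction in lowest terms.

Rohan's mother's ABO genotype from I^A I^A × I^B i: 1/2 I^A I^B, 1/2 I^A i.
Crossing each possibility with the father i i and summing P(type B): 1/2·1/2 + 1/2·0 = 1/4.

1/4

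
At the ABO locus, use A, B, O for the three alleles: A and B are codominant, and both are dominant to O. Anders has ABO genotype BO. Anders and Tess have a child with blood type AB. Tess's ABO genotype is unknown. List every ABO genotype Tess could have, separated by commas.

AA, AB, AO

For each candidate genotype of Tess, check whether crossing it with BO can produce every observed child phenotype.
  AA → possible child types {A, AB} ✓
  AB → possible child types {A, B, AB} ✓
  AO → possible child types {O, A, B, AB} ✓
  BB → possible child types {B} ✗
  BO → possible child types {O, B} ✗
  OO → possible child types {O, B} ✗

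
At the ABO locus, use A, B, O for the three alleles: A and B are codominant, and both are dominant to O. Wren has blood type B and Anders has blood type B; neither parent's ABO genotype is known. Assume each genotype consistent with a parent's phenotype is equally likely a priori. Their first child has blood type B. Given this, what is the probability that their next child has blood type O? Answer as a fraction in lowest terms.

1/20

Possible genotypes: Wren ∈ {BB, BO}; Anders ∈ {BB, BO}.
Weight each parental genotype pair by prior × P(type-B child):
  BB × BB: posterior weight 4/15; P(next child type O) = 0.
  BB × BO: posterior weight 4/15; P(next child type O) = 0.
  BO × BB: posterior weight 4/15; P(next child type O) = 0.
  BO × BO: posterior weight 1/5; P(next child type O) = 1/4.
Weighted sum = 1/20.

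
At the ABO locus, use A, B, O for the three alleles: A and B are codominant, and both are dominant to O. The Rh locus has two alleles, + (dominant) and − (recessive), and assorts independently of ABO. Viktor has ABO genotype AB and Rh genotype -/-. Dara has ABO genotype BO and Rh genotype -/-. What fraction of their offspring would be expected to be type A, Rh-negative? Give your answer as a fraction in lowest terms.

1/4

ABO cross AB × BO → offspring phenotypes: 1/4 A, 1/2 B, 1/4 AB.
Rh cross -/- × -/- → 1 Rh-.
Independent loci: P(type A, Rh-negative) = 1/4 × 1 = 1/4.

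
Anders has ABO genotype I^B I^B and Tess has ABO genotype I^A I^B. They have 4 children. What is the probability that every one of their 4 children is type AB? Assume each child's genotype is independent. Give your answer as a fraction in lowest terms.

1/16

ABO cross I^B I^B × I^A I^B → 1/2 B, 1/2 AB.
So P(type AB) = 1/2 per child.
All 4 independent: (1/2)^4 = 1/16.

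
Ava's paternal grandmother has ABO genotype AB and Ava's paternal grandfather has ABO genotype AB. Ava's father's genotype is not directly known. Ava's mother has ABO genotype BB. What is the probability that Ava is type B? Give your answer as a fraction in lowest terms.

1/2

Ava's father's ABO genotype from AB × AB: 1/4 AA, 1/2 AB, 1/4 BB.
Crossing each possibility with the mother BB and summing P(type B): 1/4·0 + 1/2·1/2 + 1/4·1 = 1/2.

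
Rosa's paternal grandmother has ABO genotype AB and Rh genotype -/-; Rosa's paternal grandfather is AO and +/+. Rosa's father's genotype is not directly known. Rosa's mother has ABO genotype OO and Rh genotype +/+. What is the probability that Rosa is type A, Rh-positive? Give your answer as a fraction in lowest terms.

Rosa's father's ABO genotype from AB × AO: 1/4 AA, 1/4 AB, 1/4 AO, 1/4 BO.
Crossing each possibility with the mother OO and summing P(type A): 1/4·1 + 1/4·1/2 + 1/4·1/2 + 1/4·0 = 1/2.
Similarly for Rh via the father's Rh distribution: P(Rh+) = 1.
Independent loci: 1/2 × 1 = 1/2.

1/2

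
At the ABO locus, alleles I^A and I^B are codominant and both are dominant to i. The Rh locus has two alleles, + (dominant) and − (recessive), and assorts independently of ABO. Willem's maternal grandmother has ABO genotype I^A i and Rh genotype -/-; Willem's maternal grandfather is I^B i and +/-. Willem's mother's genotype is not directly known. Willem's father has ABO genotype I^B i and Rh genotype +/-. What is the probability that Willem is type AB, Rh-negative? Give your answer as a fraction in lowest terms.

3/64

Willem's mother's ABO genotype from I^A i × I^B i: 1/4 I^A I^B, 1/4 I^A i, 1/4 I^B i, 1/4 i i.
Crossing each possibility with the father I^B i and summing P(type AB): 1/4·1/4 + 1/4·1/4 + 1/4·0 + 1/4·0 = 1/8.
Similarly for Rh via the mother's Rh distribution: P(Rh-) = 3/8.
Independent loci: 1/8 × 3/8 = 3/64.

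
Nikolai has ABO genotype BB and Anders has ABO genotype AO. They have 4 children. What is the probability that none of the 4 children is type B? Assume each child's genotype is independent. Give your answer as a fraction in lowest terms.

ABO cross BB × AO → 1/2 B, 1/2 AB.
So P(type B) = 1/2 per child.
P(not type B) = 1/2 for one child; (1/2)^4 = 1/16.

1/16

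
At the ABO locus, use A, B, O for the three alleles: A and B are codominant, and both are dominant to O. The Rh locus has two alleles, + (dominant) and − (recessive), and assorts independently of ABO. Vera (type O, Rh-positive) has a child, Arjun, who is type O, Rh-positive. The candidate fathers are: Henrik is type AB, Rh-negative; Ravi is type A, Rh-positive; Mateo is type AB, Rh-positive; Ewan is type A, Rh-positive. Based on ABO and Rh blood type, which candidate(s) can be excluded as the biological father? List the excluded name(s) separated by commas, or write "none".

A candidate is excluded only if no genotype consistent with his phenotype could produce a type O, Rh-positive child with a type O, Rh-positive mother.
Henrik (type AB, Rh-): no genotype consistent with that phenotype can produce a type-O Rh+ child with a type-O mother.
Mateo (type AB, Rh+): no genotype consistent with that phenotype can produce a type-O Rh+ child with a type-O mother.

Henrik, Mateo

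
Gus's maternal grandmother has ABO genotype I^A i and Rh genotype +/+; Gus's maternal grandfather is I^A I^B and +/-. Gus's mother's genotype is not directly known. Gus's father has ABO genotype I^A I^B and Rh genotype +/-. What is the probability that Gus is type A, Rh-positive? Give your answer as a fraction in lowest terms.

Gus's mother's ABO genotype from I^A i × I^A I^B: 1/4 I^A I^A, 1/4 I^A I^B, 1/4 I^A i, 1/4 I^B i.
Crossing each possibility with the father I^A I^B and summing P(type A): 1/4·1/2 + 1/4·1/4 + 1/4·1/2 + 1/4·1/4 = 3/8.
Similarly for Rh via the mother's Rh distribution: P(Rh+) = 7/8.
Independent loci: 3/8 × 7/8 = 21/64.

21/64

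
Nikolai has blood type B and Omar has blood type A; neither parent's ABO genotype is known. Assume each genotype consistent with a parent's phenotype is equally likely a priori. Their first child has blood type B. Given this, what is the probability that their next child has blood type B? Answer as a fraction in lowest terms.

5/12

Possible genotypes: Nikolai ∈ {I^B I^B, I^B i}; Omar ∈ {I^A I^A, I^A i}.
Weight each parental genotype pair by prior × P(type-B child):
  I^B I^B × I^A i: posterior weight 2/3; P(next child type B) = 1/2.
  I^B i × I^A i: posterior weight 1/3; P(next child type B) = 1/4.
Weighted sum = 5/12.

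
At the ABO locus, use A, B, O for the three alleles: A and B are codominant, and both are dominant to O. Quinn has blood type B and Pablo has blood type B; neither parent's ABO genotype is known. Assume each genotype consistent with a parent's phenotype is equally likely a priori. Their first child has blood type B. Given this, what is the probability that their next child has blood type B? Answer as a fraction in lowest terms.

19/20

Possible genotypes: Quinn ∈ {BB, BO}; Pablo ∈ {BB, BO}.
Weight each parental genotype pair by prior × P(type-B child):
  BB × BB: posterior weight 4/15; P(next child type B) = 1.
  BB × BO: posterior weight 4/15; P(next child type B) = 1.
  BO × BB: posterior weight 4/15; P(next child type B) = 1.
  BO × BO: posterior weight 1/5; P(next child type B) = 3/4.
Weighted sum = 19/20.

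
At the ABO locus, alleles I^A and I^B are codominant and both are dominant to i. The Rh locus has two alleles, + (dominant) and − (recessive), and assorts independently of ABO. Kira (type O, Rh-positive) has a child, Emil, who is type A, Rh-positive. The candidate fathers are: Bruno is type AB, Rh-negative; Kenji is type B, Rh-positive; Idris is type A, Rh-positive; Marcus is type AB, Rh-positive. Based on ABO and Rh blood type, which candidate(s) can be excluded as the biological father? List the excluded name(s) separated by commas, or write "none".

Kenji

A candidate is excluded only if no genotype consistent with his phenotype could produce a type A, Rh-positive child with a type O, Rh-positive mother.
Kenji (type B, Rh+): no genotype consistent with that phenotype can produce a type-A Rh+ child with a type-O mother.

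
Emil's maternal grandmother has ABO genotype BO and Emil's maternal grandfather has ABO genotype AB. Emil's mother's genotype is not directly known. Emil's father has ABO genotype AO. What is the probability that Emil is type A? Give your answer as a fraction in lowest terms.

Emil's mother's ABO genotype from BO × AB: 1/4 AB, 1/4 AO, 1/4 BB, 1/4 BO.
Crossing each possibility with the father AO and summing P(type A): 1/4·1/2 + 1/4·3/4 + 1/4·0 + 1/4·1/4 = 3/8.

3/8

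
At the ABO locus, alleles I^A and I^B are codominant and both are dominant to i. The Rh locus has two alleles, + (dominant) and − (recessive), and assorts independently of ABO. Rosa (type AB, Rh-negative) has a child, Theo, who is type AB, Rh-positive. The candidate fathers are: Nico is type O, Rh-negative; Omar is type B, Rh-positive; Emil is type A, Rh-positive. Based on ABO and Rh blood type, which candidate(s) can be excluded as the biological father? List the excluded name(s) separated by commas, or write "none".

A candidate is excluded only if no genotype consistent with his phenotype could produce a type AB, Rh-positive child with a type AB, Rh-negative mother.
Nico (type O, Rh-): no genotype consistent with that phenotype can produce a type-AB Rh+ child with a type-AB mother.

Nico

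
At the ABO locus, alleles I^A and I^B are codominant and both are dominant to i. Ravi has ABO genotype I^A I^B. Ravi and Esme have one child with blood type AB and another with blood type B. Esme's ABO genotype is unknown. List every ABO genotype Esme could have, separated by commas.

For each candidate genotype of Esme, check whether crossing it with I^A I^B can produce every observed child phenotype.
  I^A I^A → possible child types {A, AB} ✗
  I^A I^B → possible child types {A, B, AB} ✓
  I^A i → possible child types {A, B, AB} ✓
  I^B I^B → possible child types {B, AB} ✓
  I^B i → possible child types {A, B, AB} ✓
  i i → possible child types {A, B} ✗

I^A I^B, I^A i, I^B I^B, I^B i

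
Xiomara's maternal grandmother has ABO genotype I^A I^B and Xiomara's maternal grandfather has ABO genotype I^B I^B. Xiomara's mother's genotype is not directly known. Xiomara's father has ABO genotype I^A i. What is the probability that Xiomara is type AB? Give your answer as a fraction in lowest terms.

Xiomara's mother's ABO genotype from I^A I^B × I^B I^B: 1/2 I^A I^B, 1/2 I^B I^B.
Crossing each possibility with the father I^A i and summing P(type AB): 1/2·1/4 + 1/2·1/2 = 3/8.

3/8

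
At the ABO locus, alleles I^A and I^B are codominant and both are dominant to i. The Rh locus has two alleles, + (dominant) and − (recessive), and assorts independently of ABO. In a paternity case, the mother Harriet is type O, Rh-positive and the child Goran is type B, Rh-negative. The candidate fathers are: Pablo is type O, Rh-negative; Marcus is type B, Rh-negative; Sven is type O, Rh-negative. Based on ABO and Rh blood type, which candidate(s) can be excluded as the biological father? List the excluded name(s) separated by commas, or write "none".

A candidate is excluded only if no genotype consistent with his phenotype could produce a type B, Rh-negative child with a type O, Rh-positive mother.
Pablo (type O, Rh-): no genotype consistent with that phenotype can produce a type-B Rh- child with a type-O mother.
Sven (type O, Rh-): no genotype consistent with that phenotype can produce a type-B Rh- child with a type-O mother.

Pablo, Sven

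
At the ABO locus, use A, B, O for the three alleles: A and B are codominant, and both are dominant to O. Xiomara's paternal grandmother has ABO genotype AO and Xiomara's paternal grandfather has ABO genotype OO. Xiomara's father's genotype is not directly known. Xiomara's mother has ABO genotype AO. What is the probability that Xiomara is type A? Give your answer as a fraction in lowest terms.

Xiomara's father's ABO genotype from AO × OO: 1/2 AO, 1/2 OO.
Crossing each possibility with the mother AO and summing P(type A): 1/2·3/4 + 1/2·1/2 = 5/8.

5/8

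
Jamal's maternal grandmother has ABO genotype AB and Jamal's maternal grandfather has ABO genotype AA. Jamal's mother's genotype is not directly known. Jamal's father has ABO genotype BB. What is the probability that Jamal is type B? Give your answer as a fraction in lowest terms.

Jamal's mother's ABO genotype from AB × AA: 1/2 AA, 1/2 AB.
Crossing each possibility with the father BB and summing P(type B): 1/2·0 + 1/2·1/2 = 1/4.

1/4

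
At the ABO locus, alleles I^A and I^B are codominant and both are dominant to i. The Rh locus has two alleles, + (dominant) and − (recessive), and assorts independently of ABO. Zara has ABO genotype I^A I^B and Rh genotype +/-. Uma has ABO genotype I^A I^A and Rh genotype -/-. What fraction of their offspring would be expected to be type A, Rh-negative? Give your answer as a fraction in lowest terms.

1/4

ABO cross I^A I^B × I^A I^A → offspring phenotypes: 1/2 A, 1/2 AB.
Rh cross +/- × -/- → 1/2 Rh+, 1/2 Rh-.
Independent loci: P(type A, Rh-negative) = 1/2 × 1/2 = 1/4.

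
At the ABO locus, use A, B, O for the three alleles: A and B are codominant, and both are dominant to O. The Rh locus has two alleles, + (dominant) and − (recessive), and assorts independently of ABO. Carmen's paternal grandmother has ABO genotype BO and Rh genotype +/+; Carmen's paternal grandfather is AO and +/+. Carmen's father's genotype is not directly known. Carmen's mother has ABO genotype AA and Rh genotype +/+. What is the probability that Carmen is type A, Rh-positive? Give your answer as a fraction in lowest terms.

Carmen's father's ABO genotype from BO × AO: 1/4 AB, 1/4 AO, 1/4 BO, 1/4 OO.
Crossing each possibility with the mother AA and summing P(type A): 1/4·1/2 + 1/4·1 + 1/4·1/2 + 1/4·1 = 3/4.
Similarly for Rh via the father's Rh distribution: P(Rh+) = 1.
Independent loci: 3/4 × 1 = 3/4.

3/4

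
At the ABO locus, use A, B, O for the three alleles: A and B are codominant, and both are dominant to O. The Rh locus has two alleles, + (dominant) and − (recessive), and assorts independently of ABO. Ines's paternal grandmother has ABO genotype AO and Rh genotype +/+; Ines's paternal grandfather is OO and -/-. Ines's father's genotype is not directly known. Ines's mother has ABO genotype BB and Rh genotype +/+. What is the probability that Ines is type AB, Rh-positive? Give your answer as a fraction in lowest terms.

Ines's father's ABO genotype from AO × OO: 1/2 AO, 1/2 OO.
Crossing each possibility with the mother BB and summing P(type AB): 1/2·1/2 + 1/2·0 = 1/4.
Similarly for Rh via the father's Rh distribution: P(Rh+) = 1.
Independent loci: 1/4 × 1 = 1/4.

1/4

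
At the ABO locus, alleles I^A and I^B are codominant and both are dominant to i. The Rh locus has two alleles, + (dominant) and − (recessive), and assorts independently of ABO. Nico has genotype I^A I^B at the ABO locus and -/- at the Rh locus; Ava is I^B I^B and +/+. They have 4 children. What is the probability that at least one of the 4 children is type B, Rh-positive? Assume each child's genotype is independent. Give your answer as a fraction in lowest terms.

ABO cross I^A I^B × I^B I^B → 1/2 B, 1/2 AB.
Rh cross -/- × +/+ → 1 Rh+; so P(type B, Rh-positive) = 1/2 × 1 = 1/2 per child.
P(none) = (1/2)^4 = 1/16; P(at least one) = 1 − 1/16 = 15/16.

15/16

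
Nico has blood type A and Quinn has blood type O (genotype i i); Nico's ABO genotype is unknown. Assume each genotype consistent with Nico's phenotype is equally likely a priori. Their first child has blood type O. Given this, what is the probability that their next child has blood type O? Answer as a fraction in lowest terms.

1/2

Possible genotypes: Nico ∈ {I^A I^A, I^A i}; Quinn ∈ {i i}.
Weight each parental genotype pair by prior × P(type-O child):
  I^A i × i i: posterior weight 1; P(next child type O) = 1/2.
Weighted sum = 1/2.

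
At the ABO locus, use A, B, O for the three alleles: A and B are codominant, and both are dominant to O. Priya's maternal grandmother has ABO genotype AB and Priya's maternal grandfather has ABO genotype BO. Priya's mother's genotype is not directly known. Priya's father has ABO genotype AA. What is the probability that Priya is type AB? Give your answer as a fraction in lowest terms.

Priya's mother's ABO genotype from AB × BO: 1/4 AB, 1/4 AO, 1/4 BB, 1/4 BO.
Crossing each possibility with the father AA and summing P(type AB): 1/4·1/2 + 1/4·0 + 1/4·1 + 1/4·1/2 = 1/2.

1/2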